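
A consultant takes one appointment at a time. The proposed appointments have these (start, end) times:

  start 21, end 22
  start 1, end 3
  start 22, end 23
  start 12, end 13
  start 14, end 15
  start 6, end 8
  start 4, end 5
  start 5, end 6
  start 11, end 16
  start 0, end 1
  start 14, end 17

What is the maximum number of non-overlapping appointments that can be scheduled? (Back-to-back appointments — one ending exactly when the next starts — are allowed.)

By end time: (0,1), (1,3), (4,5), (5,6), (6,8), (12,13), (14,15), (11,16), (14,17), (21,22), (22,23).
Pick (0,1); next start ≥ 1 → (1,3); next start ≥ 3 → (4,5); next start ≥ 5 → (5,6); next start ≥ 6 → (6,8); next start ≥ 8 → (12,13); next start ≥ 13 → (14,15); next start ≥ 15 → (21,22); next start ≥ 22 → (22,23).
Selected 9 appointments.

9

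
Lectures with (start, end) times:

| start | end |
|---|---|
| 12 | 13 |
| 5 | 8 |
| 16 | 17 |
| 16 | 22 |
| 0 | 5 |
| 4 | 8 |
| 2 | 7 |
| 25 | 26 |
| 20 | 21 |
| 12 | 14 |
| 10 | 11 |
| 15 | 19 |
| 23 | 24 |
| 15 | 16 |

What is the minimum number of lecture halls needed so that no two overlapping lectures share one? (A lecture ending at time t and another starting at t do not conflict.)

starts: [0, 2, 4, 5, 10, 12, 12, 15, 15, 16, 16, 20, 23, 25]
ends:   [5, 7, 8, 8, 11, 13, 14, 16, 17, 19, 21, 22, 24, 26]
s0→1 s2→2 s4→3  — peak 3.

3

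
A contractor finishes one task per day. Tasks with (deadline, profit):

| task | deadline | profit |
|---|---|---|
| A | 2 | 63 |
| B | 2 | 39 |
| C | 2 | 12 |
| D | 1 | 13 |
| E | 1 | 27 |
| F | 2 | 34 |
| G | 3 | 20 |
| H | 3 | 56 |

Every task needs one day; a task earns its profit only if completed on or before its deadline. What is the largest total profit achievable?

158

Take jobs in profit order; each goes to the latest open slot no later than its deadline.
Profit order: A=63 H=56 B=39 F=34 E=27 G=20 D=13 C=12
Assign: A→slot 2, H→slot 3, B→slot 1, F skipped, E skipped, G skipped, D skipped, C skipped.
Slots: [1:B] [2:A] [3:H]
Profit = 39 + 63 + 56 = 158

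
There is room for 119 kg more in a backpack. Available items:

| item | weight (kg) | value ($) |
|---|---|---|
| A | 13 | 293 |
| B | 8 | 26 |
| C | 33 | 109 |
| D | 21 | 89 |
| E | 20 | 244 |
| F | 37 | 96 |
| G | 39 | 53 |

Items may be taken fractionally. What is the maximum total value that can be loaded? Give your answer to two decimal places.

Order: A (293/13=22.54) > E (244/20=12.20) > D (89/21=4.24) > C (109/33=3.30) > B (26/8=3.25) > F (96/37=2.59) > G (53/39=1.36)
Fill: take A (13 @ 293) → take E (20 @ 244) → take D (21 @ 89) → take C (33 @ 109) → take B (8 @ 26) → take 24/37 of F → 62.27; 119/119 used.
Total value = 823.27

823.27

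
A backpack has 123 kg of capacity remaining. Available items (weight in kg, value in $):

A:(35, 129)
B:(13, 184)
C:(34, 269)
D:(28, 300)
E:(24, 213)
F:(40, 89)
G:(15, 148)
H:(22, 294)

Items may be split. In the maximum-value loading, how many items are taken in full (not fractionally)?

Order: B (184/13=14.15) > H (294/22=13.36) > D (300/28=10.71) > G (148/15=9.87) > E (213/24=8.88) > C (269/34=7.91) > A (129/35=3.69) > F (89/40=2.23)
Fill: take B (13 @ 184) → take H (22 @ 294) → take D (28 @ 300) → take G (15 @ 148) → take E (24 @ 213) → take 21/34 of C → 166.15; 123/123 used.
5 item(s) taken whole; one partial (take 21/34 of C).

5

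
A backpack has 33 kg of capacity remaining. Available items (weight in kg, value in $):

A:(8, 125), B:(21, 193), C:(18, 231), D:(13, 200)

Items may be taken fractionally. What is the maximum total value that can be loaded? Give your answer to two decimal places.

479.00

Sort by value per unit weight and fill in that order.
Order: A (125/8=15.62) > D (200/13=15.38) > C (231/18=12.83) > B (193/21=9.19)
Fill: take A (8 @ 125) → take D (13 @ 200) → take 12/18 of C → 154.00; 33/33 used.
Total value = 479.00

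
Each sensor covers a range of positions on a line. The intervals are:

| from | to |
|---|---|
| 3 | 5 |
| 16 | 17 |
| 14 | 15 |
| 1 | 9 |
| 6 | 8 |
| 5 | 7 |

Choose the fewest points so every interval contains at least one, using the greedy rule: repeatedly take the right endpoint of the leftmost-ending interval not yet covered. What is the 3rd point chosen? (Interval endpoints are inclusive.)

15

Sort by right endpoint; whenever an interval is uncovered, place a point at its right end.
By right end: [3,5]  [5,7]  [6,8]  [1,9]  [14,15]  [16,17]
[3,5] uncovered → point at 5; [6,8] uncovered → point at 8; [14,15] uncovered → point at 15; [16,17] uncovered → point at 17.
Points: 5, 8, 15, 17 (4 total).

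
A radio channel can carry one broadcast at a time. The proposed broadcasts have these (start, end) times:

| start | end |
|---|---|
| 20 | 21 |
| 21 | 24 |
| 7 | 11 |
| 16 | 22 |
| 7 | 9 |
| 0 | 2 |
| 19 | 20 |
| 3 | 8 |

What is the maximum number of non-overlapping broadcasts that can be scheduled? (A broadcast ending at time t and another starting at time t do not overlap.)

5

Greedy by earliest finish: after sorting by end time, pick each interval compatible with the last pick.
Sorted by end: (0,2)  (3,8)  (7,9)  (7,11)  (19,20)  (20,21)  (16,22)  (21,24)
take (0,2); take (3,8); skip (7,9); skip (7,11); take (19,20); take (20,21); skip (16,22); take (21,24).
Selected 5 broadcasts.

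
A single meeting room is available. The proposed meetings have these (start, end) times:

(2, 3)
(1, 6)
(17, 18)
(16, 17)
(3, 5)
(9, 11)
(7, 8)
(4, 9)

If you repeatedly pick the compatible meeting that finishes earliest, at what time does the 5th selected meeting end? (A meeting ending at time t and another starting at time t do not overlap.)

17

Sort by end time and greedily take each interval whose start is ≥ the last chosen end.
By end time: (2,3), (3,5), (1,6), (7,8), (4,9), (9,11), (16,17), (17,18).
Pick (2,3); next start ≥ 3 → (3,5); next start ≥ 5 → (7,8); next start ≥ 8 → (9,11); next start ≥ 11 → (16,17); next start ≥ 17 → (17,18).
Selected: (2,3) (3,5) (7,8) (9,11) (16,17) (17,18)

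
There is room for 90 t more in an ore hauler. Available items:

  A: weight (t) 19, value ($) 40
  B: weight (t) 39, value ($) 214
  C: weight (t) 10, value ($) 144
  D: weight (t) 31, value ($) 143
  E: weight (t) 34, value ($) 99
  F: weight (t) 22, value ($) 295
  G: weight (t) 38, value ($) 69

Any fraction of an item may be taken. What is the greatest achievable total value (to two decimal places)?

740.65

Order: C (144/10=14.40) > F (295/22=13.41) > B (214/39=5.49) > D (143/31=4.61) > E (99/34=2.91) > A (40/19=2.11) > G (69/38=1.82)
Fill: take C (10 @ 144) → take F (22 @ 295) → take B (39 @ 214) → take 19/31 of D → 87.65; 90/90 used.
Total value = 740.65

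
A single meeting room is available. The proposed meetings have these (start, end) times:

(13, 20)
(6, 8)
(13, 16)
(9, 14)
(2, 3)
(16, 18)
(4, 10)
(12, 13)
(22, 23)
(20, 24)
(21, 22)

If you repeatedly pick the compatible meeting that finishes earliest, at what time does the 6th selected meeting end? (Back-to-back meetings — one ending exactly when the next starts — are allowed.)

By end time: (2,3), (6,8), (4,10), (12,13), (9,14), (13,16), (16,18), (13,20), (21,22), (22,23), (20,24).
Pick (2,3); next start ≥ 3 → (6,8); next start ≥ 8 → (12,13); next start ≥ 13 → (13,16); next start ≥ 16 → (16,18); next start ≥ 18 → (21,22); next start ≥ 22 → (22,23).
Selected: (2,3) (6,8) (12,13) (13,16) (16,18) (21,22) (22,23)

22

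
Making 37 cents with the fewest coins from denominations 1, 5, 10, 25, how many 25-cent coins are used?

37 = 1×25 + 1×10 + 2×1
Count of 25: 1

1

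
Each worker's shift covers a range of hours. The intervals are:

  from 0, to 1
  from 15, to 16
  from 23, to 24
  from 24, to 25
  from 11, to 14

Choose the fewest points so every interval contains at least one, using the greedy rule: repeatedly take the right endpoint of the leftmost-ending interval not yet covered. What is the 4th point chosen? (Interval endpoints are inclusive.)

24

Process intervals by earliest right end; each time one isn't hit yet, stab at its right endpoint.
By right end: [0,1]  [11,14]  [15,16]  [23,24]  [24,25]
[0,1] uncovered → point at 1; [11,14] uncovered → point at 14; [15,16] uncovered → point at 16; [23,24] uncovered → point at 24.
Points: 1, 14, 16, 24 (4 total).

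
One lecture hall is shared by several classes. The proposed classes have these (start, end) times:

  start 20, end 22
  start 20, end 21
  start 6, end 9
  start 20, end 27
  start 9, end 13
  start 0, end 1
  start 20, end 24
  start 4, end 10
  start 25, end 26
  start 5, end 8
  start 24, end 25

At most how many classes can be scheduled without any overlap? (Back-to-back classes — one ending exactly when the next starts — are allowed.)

6

Sorted by end: (0,1)  (5,8)  (6,9)  (4,10)  (9,13)  (20,21)  (20,22)  (20,24)  (24,25)  (25,26)  (20,27)
take (0,1); take (5,8); skip (4,10); take (9,13); take (20,21); skip (20,22); take (24,25); take (25,26).
Selected 6 classes.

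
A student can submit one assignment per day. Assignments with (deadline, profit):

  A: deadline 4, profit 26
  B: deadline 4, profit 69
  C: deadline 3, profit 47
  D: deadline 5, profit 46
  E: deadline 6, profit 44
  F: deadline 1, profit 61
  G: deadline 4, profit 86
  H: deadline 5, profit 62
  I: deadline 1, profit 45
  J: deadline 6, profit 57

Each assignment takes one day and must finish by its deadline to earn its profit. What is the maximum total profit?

382

Profit order: G=86 B=69 H=62 F=61 J=57 C=47 D=46 I=45 E=44 A=26
Assign: G→slot 4, B→slot 3, H→slot 5, F→slot 1, J→slot 6, C→slot 2, D skipped, I skipped, E skipped, A skipped.
Slots: [1:F] [2:C] [3:B] [4:G] [5:H] [6:J]
Profit = 61 + 47 + 69 + 86 + 62 + 57 = 382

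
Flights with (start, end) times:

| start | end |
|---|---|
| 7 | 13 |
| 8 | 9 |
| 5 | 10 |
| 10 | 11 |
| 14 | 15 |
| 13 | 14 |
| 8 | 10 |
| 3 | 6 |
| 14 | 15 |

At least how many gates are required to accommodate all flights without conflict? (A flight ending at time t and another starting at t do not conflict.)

The answer is the maximum number of intervals overlapping at any instant.
starts: [3, 5, 7, 8, 8, 10, 13, 14, 14]
ends:   [6, 9, 10, 10, 11, 13, 14, 15, 15]
s3→1 s5→2 e6→1 s7→2 s8→3 s8→4  — peak 4.

4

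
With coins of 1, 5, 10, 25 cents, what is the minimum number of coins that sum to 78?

78 = 3×25 + 3×1
Total coins = 3 + 3 = 6

6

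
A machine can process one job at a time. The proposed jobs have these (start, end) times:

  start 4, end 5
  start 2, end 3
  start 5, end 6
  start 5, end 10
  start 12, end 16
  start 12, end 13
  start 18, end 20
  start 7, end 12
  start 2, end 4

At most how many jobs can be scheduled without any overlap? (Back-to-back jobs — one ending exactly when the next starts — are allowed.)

Sorted by end: (2,3)  (2,4)  (4,5)  (5,6)  (5,10)  (7,12)  (12,13)  (12,16)  (18,20)
take (2,3); take (4,5); take (5,6); take (7,12); take (12,13); take (18,20).
Selected 6 jobs.

6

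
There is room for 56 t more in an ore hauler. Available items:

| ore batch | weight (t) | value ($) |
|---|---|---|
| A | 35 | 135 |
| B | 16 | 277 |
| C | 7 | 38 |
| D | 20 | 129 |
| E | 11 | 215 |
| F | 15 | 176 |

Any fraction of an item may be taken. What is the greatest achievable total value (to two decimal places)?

758.30

Sort by value per unit weight and fill in that order.
Ratios (sorted): E 19.55, B 17.31, F 11.73, D 6.45, C 5.43, A 3.86
take E (11 @ 215); take B (16 @ 277); take F (15 @ 176); take 14/20 of D → 90.30. Capacity used 56/56.
Total value = 758.30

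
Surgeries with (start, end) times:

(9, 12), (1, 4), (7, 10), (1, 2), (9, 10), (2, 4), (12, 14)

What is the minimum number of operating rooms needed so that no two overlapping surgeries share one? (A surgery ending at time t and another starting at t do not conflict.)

starts: [1, 1, 2, 7, 9, 9, 12]
ends:   [2, 4, 4, 10, 10, 12, 14]
s1→1 s1→2 e2→1 s2→2 e4→1 e4→0 s7→1 s9→2 s9→3  — peak 3.

3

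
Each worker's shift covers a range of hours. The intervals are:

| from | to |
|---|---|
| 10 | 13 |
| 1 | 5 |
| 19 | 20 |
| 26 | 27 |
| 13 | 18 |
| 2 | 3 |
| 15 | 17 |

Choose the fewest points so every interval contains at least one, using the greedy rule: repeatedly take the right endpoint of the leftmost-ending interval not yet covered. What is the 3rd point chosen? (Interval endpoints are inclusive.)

Sorted: [2,3] [1,5] [10,13] [15,17] [13,18] [19,20] [26,27]
{[2,3],[1,5]} hit by 3; {[10,13]} hit by 13; {[15,17],[13,18]} hit by 17; {[19,20]} hit by 20; {[26,27]} hit by 27.
Points: 3, 13, 17, 20, 27 (5 total).

17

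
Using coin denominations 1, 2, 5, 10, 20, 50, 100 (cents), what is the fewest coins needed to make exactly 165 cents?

Use the largest denomination that fits, subtract, and repeat.
165 − 1×100→65 − 1×50→15 − 1×10→5 − 1×5→0
Total coins = 1 + 1 + 1 + 1 = 4

4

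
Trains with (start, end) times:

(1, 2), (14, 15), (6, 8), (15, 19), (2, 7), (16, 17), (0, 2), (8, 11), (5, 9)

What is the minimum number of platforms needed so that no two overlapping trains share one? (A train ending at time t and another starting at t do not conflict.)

3

Events (time:±→running): 0:+→1 1:+→2 2:-→1 2:-→0 2:+→1 5:+→2 6:+→3 … peak 3.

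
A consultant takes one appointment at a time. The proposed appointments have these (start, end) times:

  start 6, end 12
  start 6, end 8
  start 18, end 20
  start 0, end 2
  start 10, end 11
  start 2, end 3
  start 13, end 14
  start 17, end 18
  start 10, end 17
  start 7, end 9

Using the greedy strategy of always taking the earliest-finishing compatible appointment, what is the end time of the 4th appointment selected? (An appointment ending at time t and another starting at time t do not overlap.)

Greedy by earliest finish: after sorting by end time, pick each interval compatible with the last pick.
Sorted by end: (0,2)  (2,3)  (6,8)  (7,9)  (10,11)  (6,12)  (13,14)  (10,17)  (17,18)  (18,20)
take (0,2); take (2,3); take (6,8); skip (7,9); take (10,11); take (13,14); take (17,18); take (18,20).
Selected: (0,2) (2,3) (6,8) (10,11) (13,14) (17,18) (18,20)

11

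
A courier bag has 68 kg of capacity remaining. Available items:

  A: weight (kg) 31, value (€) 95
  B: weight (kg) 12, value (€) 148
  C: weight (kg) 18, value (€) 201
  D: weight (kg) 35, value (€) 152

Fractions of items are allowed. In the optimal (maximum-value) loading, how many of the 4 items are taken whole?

Sort by value per unit weight and fill in that order.
Order: B (148/12=12.33) > C (201/18=11.17) > D (152/35=4.34) > A (95/31=3.06)
Fill: take B (12 @ 148) → take C (18 @ 201) → take D (35 @ 152) → take 3/31 of A → 9.19; 68/68 used.
3 item(s) taken whole; one partial (take 3/31 of A).

3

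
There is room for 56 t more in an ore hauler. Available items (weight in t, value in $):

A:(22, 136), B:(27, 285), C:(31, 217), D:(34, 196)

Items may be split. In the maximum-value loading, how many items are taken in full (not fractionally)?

1

Ratios (sorted): B 10.56, C 7.00, A 6.18, D 5.76
take B (27 @ 285); take 29/31 of C → 203.00. Capacity used 56/56.
1 item(s) taken whole; one partial (take 29/31 of C).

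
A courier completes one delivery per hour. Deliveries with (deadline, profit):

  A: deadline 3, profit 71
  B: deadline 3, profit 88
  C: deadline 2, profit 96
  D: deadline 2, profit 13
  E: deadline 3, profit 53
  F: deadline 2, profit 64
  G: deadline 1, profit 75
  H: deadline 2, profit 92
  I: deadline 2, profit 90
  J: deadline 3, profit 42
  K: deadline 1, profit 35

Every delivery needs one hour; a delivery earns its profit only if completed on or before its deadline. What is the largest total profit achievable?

276

By profit: C(d2,96), H(d2,92), I(d2,90), B(d3,88), G(d1,75), A(d3,71), F(d2,64), E(d3,53), J(d3,42), K(d1,35), D(d2,13)
C→slot 2; H→slot 1; I skipped; B→slot 3; G skipped; A skipped; F skipped; E skipped; J skipped; K skipped; D skipped.
Profit = 92 + 96 + 88 = 276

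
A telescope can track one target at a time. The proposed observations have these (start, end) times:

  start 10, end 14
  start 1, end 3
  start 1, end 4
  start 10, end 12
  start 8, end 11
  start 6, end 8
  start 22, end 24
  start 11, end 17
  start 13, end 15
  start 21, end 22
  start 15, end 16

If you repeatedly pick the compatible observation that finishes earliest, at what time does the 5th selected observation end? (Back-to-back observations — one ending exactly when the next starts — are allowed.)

16

Order by finish time; keep every interval that doesn't clash with the previous kept one.
By end time: (1,3), (1,4), (6,8), (8,11), (10,12), (10,14), (13,15), (15,16), (11,17), (21,22), (22,24).
Pick (1,3); next start ≥ 3 → (6,8); next start ≥ 8 → (8,11); next start ≥ 11 → (13,15); next start ≥ 15 → (15,16); next start ≥ 16 → (21,22); next start ≥ 22 → (22,24).
Selected: (1,3) (6,8) (8,11) (13,15) (15,16) (21,22) (22,24)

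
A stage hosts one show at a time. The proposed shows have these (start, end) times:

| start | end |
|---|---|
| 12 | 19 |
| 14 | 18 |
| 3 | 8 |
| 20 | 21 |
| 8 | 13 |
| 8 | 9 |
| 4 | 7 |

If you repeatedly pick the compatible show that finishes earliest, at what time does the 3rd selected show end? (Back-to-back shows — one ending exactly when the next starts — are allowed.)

18

By end time: (4,7), (3,8), (8,9), (8,13), (14,18), (12,19), (20,21).
Pick (4,7); next start ≥ 7 → (8,9); next start ≥ 9 → (14,18); next start ≥ 18 → (20,21).
Selected: (4,7) (8,9) (14,18) (20,21)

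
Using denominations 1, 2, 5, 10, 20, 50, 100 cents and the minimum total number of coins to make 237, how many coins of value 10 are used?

Use the largest denomination that fits, subtract, and repeat.
237 − 2×100→37 − 1×20→17 − 1×10→7 − 1×5→2 − 1×2→0
Count of 10: 1

1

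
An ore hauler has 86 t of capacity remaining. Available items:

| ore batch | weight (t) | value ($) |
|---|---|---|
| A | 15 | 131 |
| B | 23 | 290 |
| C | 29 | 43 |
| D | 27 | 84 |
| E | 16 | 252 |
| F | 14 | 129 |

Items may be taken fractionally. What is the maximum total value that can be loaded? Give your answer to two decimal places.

858.00

Sort by value per unit weight and fill in that order.
Order: E (252/16=15.75) > B (290/23=12.61) > F (129/14=9.21) > A (131/15=8.73) > D (84/27=3.11) > C (43/29=1.48)
Fill: take E (16 @ 252) → take B (23 @ 290) → take F (14 @ 129) → take A (15 @ 131) → take 18/27 of D → 56.00; 86/86 used.
Total value = 858.00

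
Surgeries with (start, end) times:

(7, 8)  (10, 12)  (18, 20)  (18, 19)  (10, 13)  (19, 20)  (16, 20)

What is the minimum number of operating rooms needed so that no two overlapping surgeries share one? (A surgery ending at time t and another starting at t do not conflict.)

3

Count concurrent intervals with a sweep; the peak is the room count.
starts: [7, 10, 10, 16, 18, 18, 19]
ends:   [8, 12, 13, 19, 20, 20, 20]
s7→1 e8→0 s10→1 s10→2 e12→1 e13→0 s16→1 s18→2 s18→3  — peak 3.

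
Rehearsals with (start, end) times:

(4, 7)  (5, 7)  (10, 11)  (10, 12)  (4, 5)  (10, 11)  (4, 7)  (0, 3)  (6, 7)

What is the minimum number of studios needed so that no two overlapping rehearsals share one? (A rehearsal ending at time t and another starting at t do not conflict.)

The answer is the maximum number of intervals overlapping at any instant.
starts: [0, 4, 4, 4, 5, 6, 10, 10, 10]
ends:   [3, 5, 7, 7, 7, 7, 11, 11, 12]
s0→1 e3→0 s4→1 s4→2 s4→3 e5→2 s5→3 s6→4  — peak 4.

4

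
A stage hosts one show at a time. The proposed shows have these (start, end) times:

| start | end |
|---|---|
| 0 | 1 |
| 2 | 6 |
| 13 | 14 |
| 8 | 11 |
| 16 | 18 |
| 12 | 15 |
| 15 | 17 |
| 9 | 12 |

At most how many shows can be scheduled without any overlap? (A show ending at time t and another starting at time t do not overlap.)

5

Sorted by end: (0,1)  (2,6)  (8,11)  (9,12)  (13,14)  (12,15)  (15,17)  (16,18)
take (0,1); take (2,6); take (8,11); take (13,14); take (15,17); skip (16,18).
Selected 5 shows.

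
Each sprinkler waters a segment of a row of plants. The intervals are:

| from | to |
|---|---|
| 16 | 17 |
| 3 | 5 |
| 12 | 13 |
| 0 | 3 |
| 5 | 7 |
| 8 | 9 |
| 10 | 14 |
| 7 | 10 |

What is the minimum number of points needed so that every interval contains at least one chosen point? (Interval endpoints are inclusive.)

Process intervals by earliest right end; each time one isn't hit yet, stab at its right endpoint.
By right end: [0,3]  [3,5]  [5,7]  [8,9]  [7,10]  [12,13]  [10,14]  [16,17]
[0,3] uncovered → point at 3; [5,7] uncovered → point at 7; [8,9] uncovered → point at 9; [12,13] uncovered → point at 13; [16,17] uncovered → point at 17.
Points: 3, 7, 9, 13, 17 (5 total).

5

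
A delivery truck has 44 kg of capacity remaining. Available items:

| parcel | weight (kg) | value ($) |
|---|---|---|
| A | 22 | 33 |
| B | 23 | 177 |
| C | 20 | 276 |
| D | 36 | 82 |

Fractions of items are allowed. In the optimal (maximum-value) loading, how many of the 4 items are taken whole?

2

Sort by value per unit weight and fill in that order.
Ratios (sorted): C 13.80, B 7.70, D 2.28, A 1.50
take C (20 @ 276); take B (23 @ 177); take 1/36 of D → 2.28. Capacity used 44/44.
2 item(s) taken whole; one partial (take 1/36 of D).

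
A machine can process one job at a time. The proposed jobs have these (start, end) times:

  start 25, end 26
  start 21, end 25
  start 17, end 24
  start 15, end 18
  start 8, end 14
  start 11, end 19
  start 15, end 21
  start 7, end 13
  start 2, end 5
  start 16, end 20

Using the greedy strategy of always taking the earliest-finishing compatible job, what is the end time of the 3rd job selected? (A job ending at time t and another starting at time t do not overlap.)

Order by finish time; keep every interval that doesn't clash with the previous kept one.
By end time: (2,5), (7,13), (8,14), (15,18), (11,19), (16,20), (15,21), (17,24), (21,25), (25,26).
Pick (2,5); next start ≥ 5 → (7,13); next start ≥ 13 → (15,18); next start ≥ 18 → (21,25); next start ≥ 25 → (25,26).
Selected: (2,5) (7,13) (15,18) (21,25) (25,26)

18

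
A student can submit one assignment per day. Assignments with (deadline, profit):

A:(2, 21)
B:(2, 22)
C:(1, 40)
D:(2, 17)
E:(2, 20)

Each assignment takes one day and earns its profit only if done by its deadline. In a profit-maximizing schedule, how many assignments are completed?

2

By profit: C(d1,40), B(d2,22), A(d2,21), E(d2,20), D(d2,17)
C→slot 1; B→slot 2; A skipped; E skipped; D skipped.
2 of 5 scheduled.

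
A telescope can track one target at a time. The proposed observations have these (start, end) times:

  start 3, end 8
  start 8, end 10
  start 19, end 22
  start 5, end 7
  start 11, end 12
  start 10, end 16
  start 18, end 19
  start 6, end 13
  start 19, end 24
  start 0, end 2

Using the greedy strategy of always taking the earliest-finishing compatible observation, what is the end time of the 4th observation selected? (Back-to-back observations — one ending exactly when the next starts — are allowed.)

Order by finish time; keep every interval that doesn't clash with the previous kept one.
By end time: (0,2), (5,7), (3,8), (8,10), (11,12), (6,13), (10,16), (18,19), (19,22), (19,24).
Pick (0,2); next start ≥ 2 → (5,7); next start ≥ 7 → (8,10); next start ≥ 10 → (11,12); next start ≥ 12 → (18,19); next start ≥ 19 → (19,22).
Selected: (0,2) (5,7) (8,10) (11,12) (18,19) (19,22)

12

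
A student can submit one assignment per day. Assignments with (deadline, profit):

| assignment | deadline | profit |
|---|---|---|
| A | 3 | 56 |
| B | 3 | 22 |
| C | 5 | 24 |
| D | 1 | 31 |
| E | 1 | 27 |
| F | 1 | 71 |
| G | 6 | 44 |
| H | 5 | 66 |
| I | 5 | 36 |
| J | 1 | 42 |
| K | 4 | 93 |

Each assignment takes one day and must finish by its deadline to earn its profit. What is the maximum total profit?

Take jobs in profit order; each goes to the latest open slot no later than its deadline.
Profit order: K=93 F=71 H=66 A=56 G=44 J=42 I=36 D=31 E=27 C=24 B=22
Assign: K→slot 4, F→slot 1, H→slot 5, A→slot 3, G→slot 6, J skipped, I→slot 2, D skipped, E skipped, C skipped, B skipped.
Slots: [1:F] [2:I] [3:A] [4:K] [5:H] [6:G]
Profit = 71 + 36 + 56 + 93 + 66 + 44 = 366

366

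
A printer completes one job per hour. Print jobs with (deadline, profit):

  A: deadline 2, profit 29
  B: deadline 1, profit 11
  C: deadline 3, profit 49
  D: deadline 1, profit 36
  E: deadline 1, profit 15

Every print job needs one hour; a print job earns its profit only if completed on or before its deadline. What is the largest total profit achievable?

Profit order: C=49 D=36 A=29 E=15 B=11
Assign: C→slot 3, D→slot 1, A→slot 2, E skipped, B skipped.
Slots: [1:D] [2:A] [3:C]
Profit = 36 + 29 + 49 = 114

114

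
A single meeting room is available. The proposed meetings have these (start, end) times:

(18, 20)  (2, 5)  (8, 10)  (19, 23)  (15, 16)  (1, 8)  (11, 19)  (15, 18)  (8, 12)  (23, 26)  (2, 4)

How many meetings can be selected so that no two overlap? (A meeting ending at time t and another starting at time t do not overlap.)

5

Sort by end time and greedily take each interval whose start is ≥ the last chosen end.
By end time: (2,4), (2,5), (1,8), (8,10), (8,12), (15,16), (15,18), (11,19), (18,20), (19,23), (23,26).
Pick (2,4); next start ≥ 4 → (8,10); next start ≥ 10 → (15,16); next start ≥ 16 → (18,20); next start ≥ 20 → (23,26).
Selected 5 meetings.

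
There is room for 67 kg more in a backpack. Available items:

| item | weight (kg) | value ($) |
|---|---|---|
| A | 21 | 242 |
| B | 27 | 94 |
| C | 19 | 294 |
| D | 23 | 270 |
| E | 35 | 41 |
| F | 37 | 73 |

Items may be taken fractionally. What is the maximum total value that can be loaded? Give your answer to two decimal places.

Sort by value per unit weight and fill in that order.
Ratios (sorted): C 15.47, D 11.74, A 11.52, B 3.48, F 1.97, E 1.17
take C (19 @ 294); take D (23 @ 270); take A (21 @ 242); take 4/27 of B → 13.93. Capacity used 67/67.
Total value = 819.93

819.93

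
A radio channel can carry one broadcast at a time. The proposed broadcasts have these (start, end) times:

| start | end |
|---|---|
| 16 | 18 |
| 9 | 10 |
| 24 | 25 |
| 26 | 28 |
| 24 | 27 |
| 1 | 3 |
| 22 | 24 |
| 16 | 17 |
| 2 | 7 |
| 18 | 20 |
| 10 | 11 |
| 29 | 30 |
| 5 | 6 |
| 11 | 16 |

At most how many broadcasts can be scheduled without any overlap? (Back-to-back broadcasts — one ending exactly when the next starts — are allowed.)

Order by finish time; keep every interval that doesn't clash with the previous kept one.
Sorted by end: (1,3)  (5,6)  (2,7)  (9,10)  (10,11)  (11,16)  (16,17)  (16,18)  (18,20)  (22,24)  (24,25)  (24,27)  (26,28)  (29,30)
take (1,3); take (5,6); take (9,10); take (10,11); take (11,16); take (16,17); take (18,20); take (22,24); take (24,25); take (26,28); take (29,30).
Selected 11 broadcasts.

11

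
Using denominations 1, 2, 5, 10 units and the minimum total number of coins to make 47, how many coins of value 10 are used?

Use the largest denomination that fits, subtract, and repeat.
47 = 4×10 + 1×5 + 1×2
Count of 10: 4

4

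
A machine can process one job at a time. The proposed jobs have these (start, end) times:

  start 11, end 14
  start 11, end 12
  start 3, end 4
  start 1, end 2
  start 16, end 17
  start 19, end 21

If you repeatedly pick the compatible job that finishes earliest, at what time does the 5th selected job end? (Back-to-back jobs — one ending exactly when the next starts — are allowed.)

Order by finish time; keep every interval that doesn't clash with the previous kept one.
Sorted by end: (1,2)  (3,4)  (11,12)  (11,14)  (16,17)  (19,21)
take (1,2); take (3,4); take (11,12); skip (11,14); take (16,17); take (19,21).
Selected: (1,2) (3,4) (11,12) (16,17) (19,21)

21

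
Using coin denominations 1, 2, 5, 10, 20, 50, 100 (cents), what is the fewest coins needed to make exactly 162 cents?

4

162 = 1×100 + 1×50 + 1×10 + 1×2
Total coins = 1 + 1 + 1 + 1 = 4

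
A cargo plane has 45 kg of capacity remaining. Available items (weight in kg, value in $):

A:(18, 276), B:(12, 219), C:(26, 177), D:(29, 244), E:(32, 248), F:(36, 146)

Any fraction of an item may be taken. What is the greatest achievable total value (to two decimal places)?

Ratios (sorted): B 18.25, A 15.33, D 8.41, E 7.75, C 6.81, F 4.06
take B (12 @ 219); take A (18 @ 276); take 15/29 of D → 126.21. Capacity used 45/45.
Total value = 621.21

621.21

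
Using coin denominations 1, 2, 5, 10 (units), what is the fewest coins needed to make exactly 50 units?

Greedy: take as many of the largest coin as possible, then repeat with the remainder.
50 = 5×10
Total coins = 5 = 5

5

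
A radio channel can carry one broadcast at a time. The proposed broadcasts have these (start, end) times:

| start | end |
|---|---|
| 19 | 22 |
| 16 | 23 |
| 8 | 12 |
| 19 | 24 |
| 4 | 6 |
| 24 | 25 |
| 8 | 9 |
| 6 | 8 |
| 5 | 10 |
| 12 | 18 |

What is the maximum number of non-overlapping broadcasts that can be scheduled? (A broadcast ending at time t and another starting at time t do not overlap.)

6

Order by finish time; keep every interval that doesn't clash with the previous kept one.
By end time: (4,6), (6,8), (8,9), (5,10), (8,12), (12,18), (19,22), (16,23), (19,24), (24,25).
Pick (4,6); next start ≥ 6 → (6,8); next start ≥ 8 → (8,9); next start ≥ 9 → (12,18); next start ≥ 18 → (19,22); next start ≥ 22 → (24,25).
Selected 6 broadcasts.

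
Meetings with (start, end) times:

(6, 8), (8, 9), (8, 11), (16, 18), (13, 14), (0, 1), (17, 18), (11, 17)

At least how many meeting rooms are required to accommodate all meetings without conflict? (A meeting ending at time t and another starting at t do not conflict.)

2

The answer is the maximum number of intervals overlapping at any instant.
starts: [0, 6, 8, 8, 11, 13, 16, 17]
ends:   [1, 8, 9, 11, 14, 17, 18, 18]
s0→1 e1→0 s6→1 e8→0 s8→1 s8→2  — peak 2.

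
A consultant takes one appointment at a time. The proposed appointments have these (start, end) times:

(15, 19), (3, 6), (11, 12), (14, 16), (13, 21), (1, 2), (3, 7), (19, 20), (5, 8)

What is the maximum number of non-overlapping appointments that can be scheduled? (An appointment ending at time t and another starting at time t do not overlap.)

5

Sorted by end: (1,2)  (3,6)  (3,7)  (5,8)  (11,12)  (14,16)  (15,19)  (19,20)  (13,21)
take (1,2); take (3,6); take (11,12); take (14,16); skip (15,19); take (19,20); skip (13,21).
Selected 5 appointments.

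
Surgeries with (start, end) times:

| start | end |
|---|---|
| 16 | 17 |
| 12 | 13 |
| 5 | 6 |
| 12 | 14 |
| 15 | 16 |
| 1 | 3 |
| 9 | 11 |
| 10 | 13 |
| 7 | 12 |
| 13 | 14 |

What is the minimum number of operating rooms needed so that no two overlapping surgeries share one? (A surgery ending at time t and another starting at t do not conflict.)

3

Events (time:±→running): 1:+→1 3:-→0 5:+→1 6:-→0 7:+→1 9:+→2 10:+→3 … peak 3.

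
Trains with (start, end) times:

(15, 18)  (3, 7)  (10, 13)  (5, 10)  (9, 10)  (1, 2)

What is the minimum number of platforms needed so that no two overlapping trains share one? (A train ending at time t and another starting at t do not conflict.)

The answer is the maximum number of intervals overlapping at any instant.
starts: [1, 3, 5, 9, 10, 15]
ends:   [2, 7, 10, 10, 13, 18]
s1→1 e2→0 s3→1 s5→2  — peak 2.

2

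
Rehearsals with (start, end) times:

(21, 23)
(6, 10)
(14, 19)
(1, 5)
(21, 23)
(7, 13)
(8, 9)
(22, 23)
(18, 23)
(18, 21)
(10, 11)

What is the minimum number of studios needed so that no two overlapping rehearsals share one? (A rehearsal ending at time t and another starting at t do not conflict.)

The answer is the maximum number of intervals overlapping at any instant.
Events (time:±→running): 1:+→1 5:-→0 6:+→1 7:+→2 8:+→3 9:-→2 10:-→1 10:+→2 11:-→1 13:-→0 14:+→1 18:+→2 18:+→3 19:-→2 21:-→1 21:+→2 21:+→3 22:+→4 … peak 4.

4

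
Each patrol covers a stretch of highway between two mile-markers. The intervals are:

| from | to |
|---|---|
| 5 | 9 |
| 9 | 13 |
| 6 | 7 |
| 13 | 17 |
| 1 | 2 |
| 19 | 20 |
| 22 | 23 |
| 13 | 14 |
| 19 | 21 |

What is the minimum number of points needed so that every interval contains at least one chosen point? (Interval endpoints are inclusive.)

5

By right end: [1,2]  [6,7]  [5,9]  [9,13]  [13,14]  [13,17]  [19,20]  [19,21]  [22,23]
[1,2] uncovered → point at 2; [6,7] uncovered → point at 7; [9,13] uncovered → point at 13; [19,20] uncovered → point at 20; [22,23] uncovered → point at 23.
Points: 2, 7, 13, 20, 23 (5 total).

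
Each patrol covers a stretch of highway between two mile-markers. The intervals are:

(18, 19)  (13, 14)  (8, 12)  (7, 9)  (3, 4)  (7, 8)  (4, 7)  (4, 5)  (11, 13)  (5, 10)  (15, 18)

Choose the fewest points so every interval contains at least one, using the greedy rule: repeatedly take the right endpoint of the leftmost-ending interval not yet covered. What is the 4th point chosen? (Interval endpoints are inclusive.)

Sort by right endpoint; whenever an interval is uncovered, place a point at its right end.
By right end: [3,4]  [4,5]  [4,7]  [7,8]  [7,9]  [5,10]  [8,12]  [11,13]  [13,14]  [15,18]  [18,19]
[3,4] uncovered → point at 4; [7,8] uncovered → point at 8; [11,13] uncovered → point at 13; [15,18] uncovered → point at 18.
Points: 4, 8, 13, 18 (4 total).

18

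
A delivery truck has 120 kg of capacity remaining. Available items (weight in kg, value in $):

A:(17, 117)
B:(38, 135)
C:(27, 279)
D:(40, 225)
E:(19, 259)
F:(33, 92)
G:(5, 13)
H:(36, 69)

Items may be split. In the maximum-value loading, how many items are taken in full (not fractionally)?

Greedy by value/weight ratio, highest first.
Order: E (259/19=13.63) > C (279/27=10.33) > A (117/17=6.88) > D (225/40=5.62) > B (135/38=3.55) > F (92/33=2.79) > G (13/5=2.60) > H (69/36=1.92)
Fill: take E (19 @ 259) → take C (27 @ 279) → take A (17 @ 117) → take D (40 @ 225) → take 17/38 of B → 60.39; 120/120 used.
4 item(s) taken whole; one partial (take 17/38 of B).

4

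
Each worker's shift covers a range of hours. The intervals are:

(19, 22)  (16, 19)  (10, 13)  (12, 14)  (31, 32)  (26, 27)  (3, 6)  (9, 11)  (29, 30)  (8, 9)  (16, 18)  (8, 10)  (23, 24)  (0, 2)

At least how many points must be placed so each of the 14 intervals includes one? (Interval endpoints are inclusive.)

Process intervals by earliest right end; each time one isn't hit yet, stab at its right endpoint.
Sorted: [0,2] [3,6] [8,9] [8,10] [9,11] [10,13] [12,14] [16,18] [16,19] [19,22] [23,24] [26,27] [29,30] [31,32]
{[0,2]} hit by 2; {[3,6]} hit by 6; {[8,9],[8,10],[9,11]} hit by 9; {[10,13],[12,14]} hit by 13; {[16,18],[16,19]} hit by 18; {[19,22]} hit by 22; {[23,24]} hit by 24; {[26,27]} hit by 27; {[29,30]} hit by 30; {[31,32]} hit by 32.
Points: 2, 6, 9, 13, 18, 22, 24, 27, 30, 32 (10 total).

10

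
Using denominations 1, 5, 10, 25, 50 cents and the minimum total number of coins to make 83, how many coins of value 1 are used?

Use the largest denomination that fits, subtract, and repeat.
83 = 1×50 + 1×25 + 1×5 + 3×1
Count of 1: 3

3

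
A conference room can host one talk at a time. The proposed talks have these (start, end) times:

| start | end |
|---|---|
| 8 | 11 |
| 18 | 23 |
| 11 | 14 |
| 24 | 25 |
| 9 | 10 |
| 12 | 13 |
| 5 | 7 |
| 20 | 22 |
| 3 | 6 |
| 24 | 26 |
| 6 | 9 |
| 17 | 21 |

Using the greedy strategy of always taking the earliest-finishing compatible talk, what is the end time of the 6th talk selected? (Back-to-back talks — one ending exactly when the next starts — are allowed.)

25

By end time: (3,6), (5,7), (6,9), (9,10), (8,11), (12,13), (11,14), (17,21), (20,22), (18,23), (24,25), (24,26).
Pick (3,6); next start ≥ 6 → (6,9); next start ≥ 9 → (9,10); next start ≥ 10 → (12,13); next start ≥ 13 → (17,21); next start ≥ 21 → (24,25).
Selected: (3,6) (6,9) (9,10) (12,13) (17,21) (24,25)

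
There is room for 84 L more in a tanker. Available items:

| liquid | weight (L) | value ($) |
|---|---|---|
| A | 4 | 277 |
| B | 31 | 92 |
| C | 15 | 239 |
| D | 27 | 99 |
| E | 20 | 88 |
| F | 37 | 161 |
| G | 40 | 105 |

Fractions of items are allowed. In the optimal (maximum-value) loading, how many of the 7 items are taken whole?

4

Greedy by value/weight ratio, highest first.
Ratios (sorted): A 69.25, C 15.93, E 4.40, F 4.35, D 3.67, B 2.97, G 2.62
take A (4 @ 277); take C (15 @ 239); take E (20 @ 88); take F (37 @ 161); take 8/27 of D → 29.33. Capacity used 84/84.
4 item(s) taken whole; one partial (take 8/27 of D).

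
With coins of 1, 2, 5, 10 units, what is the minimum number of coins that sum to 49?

Greedy: take as many of the largest coin as possible, then repeat with the remainder.
49 − 4×10→9 − 1×5→4 − 2×2→0
Total coins = 4 + 1 + 2 = 7

7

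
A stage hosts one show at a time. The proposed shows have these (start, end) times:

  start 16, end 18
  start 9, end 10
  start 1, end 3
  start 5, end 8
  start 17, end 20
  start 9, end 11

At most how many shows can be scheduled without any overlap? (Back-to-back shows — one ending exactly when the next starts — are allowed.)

Greedy by earliest finish: after sorting by end time, pick each interval compatible with the last pick.
By end time: (1,3), (5,8), (9,10), (9,11), (16,18), (17,20).
Pick (1,3); next start ≥ 3 → (5,8); next start ≥ 8 → (9,10); next start ≥ 10 → (16,18).
Selected 4 shows.

4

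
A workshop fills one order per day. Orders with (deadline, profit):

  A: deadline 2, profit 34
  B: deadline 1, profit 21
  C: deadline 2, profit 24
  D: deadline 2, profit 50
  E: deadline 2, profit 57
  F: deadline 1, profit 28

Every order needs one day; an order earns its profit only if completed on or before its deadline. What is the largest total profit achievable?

107

Sort by profit descending; place each in the latest free slot ≤ its deadline.
By profit: E(d2,57), D(d2,50), A(d2,34), F(d1,28), C(d2,24), B(d1,21)
E→slot 2; D→slot 1; A skipped; F skipped; C skipped; B skipped.
Profit = 50 + 57 = 107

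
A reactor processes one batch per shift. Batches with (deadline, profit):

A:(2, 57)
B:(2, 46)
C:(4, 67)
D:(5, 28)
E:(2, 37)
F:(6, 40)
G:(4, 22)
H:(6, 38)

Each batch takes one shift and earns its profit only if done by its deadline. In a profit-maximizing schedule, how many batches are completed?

Take jobs in profit order; each goes to the latest open slot no later than its deadline.
Profit order: C=67 A=57 B=46 F=40 H=38 E=37 D=28 G=22
Assign: C→slot 4, A→slot 2, B→slot 1, F→slot 6, H→slot 5, E skipped, D→slot 3, G skipped.
Slots: [1:B] [2:A] [3:D] [4:C] [5:H] [6:F]
6 of 8 scheduled.

6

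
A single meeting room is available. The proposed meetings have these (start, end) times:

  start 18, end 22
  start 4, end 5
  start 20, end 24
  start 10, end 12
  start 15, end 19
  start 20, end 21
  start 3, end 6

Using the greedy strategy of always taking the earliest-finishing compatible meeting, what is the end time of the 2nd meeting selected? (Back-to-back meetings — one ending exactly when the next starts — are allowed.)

Order by finish time; keep every interval that doesn't clash with the previous kept one.
By end time: (4,5), (3,6), (10,12), (15,19), (20,21), (18,22), (20,24).
Pick (4,5); next start ≥ 5 → (10,12); next start ≥ 12 → (15,19); next start ≥ 19 → (20,21).
Selected: (4,5) (10,12) (15,19) (20,21)

12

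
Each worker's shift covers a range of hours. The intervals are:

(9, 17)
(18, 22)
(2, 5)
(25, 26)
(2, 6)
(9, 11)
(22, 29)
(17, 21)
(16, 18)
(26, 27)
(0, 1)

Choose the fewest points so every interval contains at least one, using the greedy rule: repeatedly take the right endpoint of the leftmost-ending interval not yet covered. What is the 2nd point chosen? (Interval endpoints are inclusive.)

Process intervals by earliest right end; each time one isn't hit yet, stab at its right endpoint.
By right end: [0,1]  [2,5]  [2,6]  [9,11]  [9,17]  [16,18]  [17,21]  [18,22]  [25,26]  [26,27]  [22,29]
[0,1] uncovered → point at 1; [2,5] uncovered → point at 5; [9,11] uncovered → point at 11; [16,18] uncovered → point at 18; [25,26] uncovered → point at 26.
Points: 1, 5, 11, 18, 26 (5 total).

5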